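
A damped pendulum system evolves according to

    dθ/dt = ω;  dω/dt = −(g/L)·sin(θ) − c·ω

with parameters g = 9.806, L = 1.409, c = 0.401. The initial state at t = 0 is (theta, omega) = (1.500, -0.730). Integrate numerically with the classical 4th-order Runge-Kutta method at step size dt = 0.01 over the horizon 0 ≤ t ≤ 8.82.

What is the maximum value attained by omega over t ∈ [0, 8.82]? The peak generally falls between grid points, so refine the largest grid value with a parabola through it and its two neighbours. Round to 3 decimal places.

t=0.000: state=(1.500, -0.730)
step 1 (dt=0.01): k1=(-0.730, -6.649), k2=(-0.763, -6.634), k3=(-0.763, -6.634), k4=(-0.796, -6.619); state += dt/6·(k1+2k2+2k3+k4)
t=0.010: state=(1.492, -0.796)
t=0.020: state=(1.484, -0.862)
t=0.030: state=(1.475, -0.928)
continuing one RK4 step at a time; state shown every 50 steps (Δt=0.5):
t=0.500: state=(0.418, -3.189)
t=1.000: state=(-0.945, -1.585)
t=1.500: state=(-0.948, 1.472)
t=2.000: state=(0.174, 2.387)
t=2.500: state=(0.869, 0.133)
t=3.000: state=(0.357, -1.873)
t=3.500: state=(-0.518, -1.143)
t=4.000: state=(-0.562, 0.917)
t=4.500: state=(0.132, 1.441)
t=5.000: state=(0.524, -0.035)
t=5.500: state=(0.154, -1.199)
t=6.000: state=(-0.354, -0.557)
t=6.500: state=(-0.297, 0.708)
t=7.000: state=(0.147, 0.801)
t=7.500: state=(0.312, -0.201)
t=8.000: state=(0.027, -0.752)
t=8.500: state=(-0.243, -0.187)
t=8.820: state=(-0.215, 0.338)
largest grid value and its neighbours: omega(1.860)=2.52774, omega(1.870)=2.52881, omega(1.880)=2.52814
parabola through these three points peaks at t≈1.871 with omega≈2.52882

max omega = 2.529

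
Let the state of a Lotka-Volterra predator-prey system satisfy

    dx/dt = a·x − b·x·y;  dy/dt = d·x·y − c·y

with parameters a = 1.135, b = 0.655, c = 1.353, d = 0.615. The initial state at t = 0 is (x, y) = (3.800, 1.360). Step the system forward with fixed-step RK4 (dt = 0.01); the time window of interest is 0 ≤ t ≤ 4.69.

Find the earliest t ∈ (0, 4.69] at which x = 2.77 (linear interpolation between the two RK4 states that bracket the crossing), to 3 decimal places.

t=0.000: state=(3.800, 1.360)
step 1 (dt=0.01): k1=(0.928, 1.338), k2=(0.912, 1.349), k3=(0.912, 1.349), k4=(0.897, 1.359); state += dt/6·(k1+2k2+2k3+k4)
t=0.010: state=(3.809, 1.373)
t=0.020: state=(3.818, 1.387)
t=0.030: state=(3.826, 1.401)
continuing one RK4 step at a time; state shown every 20 steps (Δt=0.2):
t=0.200: state=(3.914, 1.670)
t=0.400: state=(3.850, 2.058)
t=0.600: state=(3.588, 2.485)
t=0.800: state=(3.166, 2.876)
t=0.960: state=(2.773, 3.103)
next step: t=0.970: state=(2.748, 3.113) — x has crossed 2.77
linear interpolation between t=0.960 (2.77276) and t=0.970 (2.74790) → t≈0.961

t = 0.961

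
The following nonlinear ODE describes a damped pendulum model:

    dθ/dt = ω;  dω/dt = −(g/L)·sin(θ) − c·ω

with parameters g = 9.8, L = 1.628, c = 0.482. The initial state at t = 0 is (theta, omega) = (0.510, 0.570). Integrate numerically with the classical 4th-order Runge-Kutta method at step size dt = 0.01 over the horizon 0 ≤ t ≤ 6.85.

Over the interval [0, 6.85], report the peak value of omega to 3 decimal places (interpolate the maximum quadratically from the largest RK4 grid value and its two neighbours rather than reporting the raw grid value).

t=0.000: state=(0.510, 0.570)
step 1 (dt=0.01): k1=(0.570, -3.213), k2=(0.554, -3.221), k3=(0.554, -3.220), k4=(0.538, -3.227); state += dt/6·(k1+2k2+2k3+k4)
t=0.010: state=(0.516, 0.538)
t=0.020: state=(0.521, 0.505)
t=0.030: state=(0.526, 0.473)
continuing one RK4 step at a time; state shown every 25 steps (Δt=0.25):
t=0.250: state=(0.551, -0.233)
t=0.500: state=(0.407, -0.875)
t=0.750: state=(0.144, -1.164)
t=1.000: state=(-0.139, -1.027)
t=1.250: state=(-0.342, -0.557)
t=1.500: state=(-0.407, 0.042)
t=1.750: state=(-0.328, 0.559)
t=2.000: state=(-0.147, 0.835)
t=2.250: state=(0.063, 0.796)
t=2.500: state=(0.228, 0.489)
t=2.750: state=(0.296, 0.053)
t=3.000: state=(0.257, -0.352)
t=3.250: state=(0.134, -0.592)
t=3.500: state=(-0.020, -0.604)
t=3.750: state=(-0.150, -0.408)
t=4.000: state=(-0.214, -0.095)
t=4.250: state=(-0.198, 0.215)
t=4.500: state=(-0.116, 0.416)
t=4.750: state=(-0.003, 0.453)
t=5.000: state=(0.097, 0.330)
t=5.250: state=(0.153, 0.108)
t=5.500: state=(0.150, -0.125)
t=5.750: state=(0.096, -0.290)
t=6.000: state=(0.016, -0.336)
t=6.250: state=(-0.062, -0.262)
t=6.500: state=(-0.109, -0.107)
t=6.750: state=(-0.113, 0.068)
t=6.850: state=(-0.103, 0.128)
largest grid value and its neighbours: omega(2.080)=0.85669, omega(2.090)=0.85709, omega(2.100)=0.85697
parabola through these three points peaks at t≈2.093 with omega≈0.85711

max omega = 0.857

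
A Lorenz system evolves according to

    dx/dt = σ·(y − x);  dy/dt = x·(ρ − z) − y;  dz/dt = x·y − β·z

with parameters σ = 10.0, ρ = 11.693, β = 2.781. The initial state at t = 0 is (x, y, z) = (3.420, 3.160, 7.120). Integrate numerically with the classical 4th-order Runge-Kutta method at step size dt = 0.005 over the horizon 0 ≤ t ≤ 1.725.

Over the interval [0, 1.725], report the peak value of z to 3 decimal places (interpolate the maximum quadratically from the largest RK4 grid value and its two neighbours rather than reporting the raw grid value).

t=0.000: state=(3.420, 3.160, 7.120)
step 1 (dt=0.005): k1=(-2.600, 12.480, -8.994), k2=(-2.223, 12.495, -8.845), k3=(-2.232, 12.499, -8.843), k4=(-1.863, 12.517, -8.693); state += dt/6·(k1+2k2+2k3+k4)
t=0.005: state=(3.409, 3.222, 7.076)
t=0.010: state=(3.401, 3.285, 7.033)
t=0.015: state=(3.397, 3.348, 6.992)
continuing one RK4 step at a time; state shown every 20 steps (Δt=0.1):
t=0.100: state=(3.736, 4.496, 6.569)
t=0.200: state=(4.791, 6.086, 6.954)
t=0.300: state=(6.187, 7.584, 8.607)
t=0.400: state=(7.306, 7.991, 11.254)
t=0.500: state=(7.336, 6.697, 13.346)
t=0.600: state=(6.227, 4.824, 13.510)
t=0.700: state=(4.875, 3.700, 12.235)
t=0.800: state=(4.006, 3.458, 10.606)
t=0.900: state=(3.759, 3.790, 9.232)
t=1.000: state=(4.027, 4.512, 8.387)
t=1.100: state=(4.688, 5.501, 8.258)
t=1.200: state=(5.583, 6.508, 8.975)
t=1.300: state=(6.404, 7.042, 10.409)
t=1.400: state=(6.722, 6.680, 11.891)
t=1.500: state=(6.334, 5.656, 12.547)
t=1.600: state=(5.534, 4.702, 12.158)
t=1.700: state=(4.814, 4.251, 11.190)
t=1.725: state=(4.685, 4.221, 10.924)
largest grid value and its neighbours: z(0.550)=13.67681, z(0.555)=13.68094, z(0.560)=13.68009
parabola through these three points peaks at t≈0.557 with z≈13.68121

max z = 13.681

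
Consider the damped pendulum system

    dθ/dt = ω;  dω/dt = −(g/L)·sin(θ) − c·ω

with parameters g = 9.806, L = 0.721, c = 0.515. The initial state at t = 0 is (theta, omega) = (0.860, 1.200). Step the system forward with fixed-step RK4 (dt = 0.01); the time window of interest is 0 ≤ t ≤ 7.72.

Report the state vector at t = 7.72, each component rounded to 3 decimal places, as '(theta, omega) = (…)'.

t=0.000: state=(0.860, 1.200)
step 1 (dt=0.01): k1=(1.200, -10.925), k2=(1.145, -10.950), k3=(1.145, -10.948), k4=(1.091, -10.970); state += dt/6·(k1+2k2+2k3+k4)
t=0.010: state=(0.871, 1.091)
t=0.020: state=(0.882, 0.981)
t=0.030: state=(0.891, 0.870)
continuing one RK4 step at a time; state shown every 25 steps (Δt=0.25):
t=0.250: state=(0.822, -1.435)
t=0.500: state=(0.238, -2.918)
t=0.750: state=(-0.444, -2.171)
t=1.000: state=(-0.729, -0.023)
t=1.250: state=(-0.477, 1.881)
t=1.500: state=(0.083, 2.277)
t=1.750: state=(0.515, 0.972)
t=2.000: state=(0.527, -0.838)
t=2.250: state=(0.163, -1.862)
t=2.500: state=(-0.277, -1.411)
t=2.750: state=(-0.461, 0.002)
t=3.000: state=(-0.291, 1.243)
t=3.250: state=(0.071, 1.442)
t=3.500: state=(0.337, 0.556)
t=3.750: state=(0.325, -0.622)
t=4.000: state=(0.077, -1.211)
t=4.250: state=(-0.198, -0.837)
t=4.500: state=(-0.293, 0.105)
t=4.750: state=(-0.162, 0.857)
t=5.000: state=(0.073, 0.889)
t=5.250: state=(0.226, 0.260)
t=5.500: state=(0.194, -0.483)
t=5.750: state=(0.022, -0.782)
t=6.000: state=(-0.145, -0.466)
t=6.250: state=(-0.184, 0.156)
t=6.500: state=(-0.083, 0.588)
t=6.750: state=(0.068, 0.532)
t=7.000: state=(0.150, 0.089)
t=7.250: state=(0.111, -0.366)
t=7.500: state=(-0.005, -0.496)
t=7.720: state=(-0.096, -0.287)

(theta, omega) = (-0.096, -0.287)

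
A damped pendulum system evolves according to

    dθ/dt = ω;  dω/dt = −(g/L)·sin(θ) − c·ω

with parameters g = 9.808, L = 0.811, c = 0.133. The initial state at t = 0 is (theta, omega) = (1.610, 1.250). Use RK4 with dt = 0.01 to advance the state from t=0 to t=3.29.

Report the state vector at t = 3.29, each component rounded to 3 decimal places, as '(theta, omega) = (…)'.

t=0.000: state=(1.610, 1.250)
step 1 (dt=0.01): k1=(1.250, -12.251), k2=(1.189, -12.239), k3=(1.189, -12.239), k4=(1.128, -12.228); state += dt/6·(k1+2k2+2k3+k4)
t=0.010: state=(1.622, 1.128)
t=0.020: state=(1.633, 1.005)
t=0.030: state=(1.642, 0.884)
continuing one RK4 step at a time; state shown every 20 steps (Δt=0.2):
t=0.200: state=(1.618, -1.161)
t=0.400: state=(1.151, -3.469)
t=0.600: state=(0.284, -4.938)
t=0.800: state=(-0.680, -4.328)
t=1.000: state=(-1.344, -2.182)
t=1.200: state=(-1.537, 0.248)
t=1.400: state=(-1.250, 2.597)
t=1.600: state=(-0.533, 4.387)
t=1.800: state=(0.386, 4.437)
t=2.000: state=(1.118, 2.674)
t=2.200: state=(1.418, 0.308)
t=2.400: state=(1.243, -2.035)
t=2.600: state=(0.633, -3.917)
t=2.800: state=(-0.222, -4.296)
t=3.000: state=(-0.959, -2.833)
t=3.200: state=(-1.304, -0.572)
t=3.290: state=(-1.308, 0.481)

(theta, omega) = (-1.308, 0.481)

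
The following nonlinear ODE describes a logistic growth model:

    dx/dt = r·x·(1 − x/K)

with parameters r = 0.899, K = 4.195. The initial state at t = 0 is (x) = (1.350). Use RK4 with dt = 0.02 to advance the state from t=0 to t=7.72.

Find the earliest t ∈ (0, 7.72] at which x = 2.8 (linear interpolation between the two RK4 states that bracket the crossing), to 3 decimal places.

t = 1.604

t=0.000: state=(1.350)
step 1 (dt=0.02): k1=(0.823), k2=(0.826), k3=(0.826), k4=(0.828); state += dt/6·(k1+2k2+2k3+k4)
t=0.020: state=(1.367)
t=0.040: state=(1.383)
t=0.060: state=(1.400)
continuing one RK4 step at a time; state shown every 25 steps (Δt=0.5):
t=0.500: state=(1.789)
t=1.000: state=(2.258)
t=1.500: state=(2.711)
t=1.600: state=(2.796)
next step: t=1.620: state=(2.813) — x has crossed 2.8
linear interpolation between t=1.600 (2.79647) and t=1.620 (2.81319) → t≈1.604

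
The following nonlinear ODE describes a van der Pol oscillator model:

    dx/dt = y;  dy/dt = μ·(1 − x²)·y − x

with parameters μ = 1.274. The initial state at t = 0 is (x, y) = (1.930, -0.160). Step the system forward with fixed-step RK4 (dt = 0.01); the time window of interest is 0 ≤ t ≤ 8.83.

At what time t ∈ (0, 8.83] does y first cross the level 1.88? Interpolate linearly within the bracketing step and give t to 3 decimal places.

t=0.000: state=(1.930, -0.160)
step 1 (dt=0.01): k1=(-0.160, -1.375), k2=(-0.167, -1.351), k3=(-0.167, -1.351), k4=(-0.174, -1.327); state += dt/6·(k1+2k2+2k3+k4)
t=0.010: state=(1.928, -0.174)
t=0.020: state=(1.927, -0.187)
t=0.030: state=(1.925, -0.199)
continuing one RK4 step at a time; state shown every 50 steps (Δt=0.5):
t=0.500: state=(1.742, -0.516)
t=1.000: state=(1.435, -0.716)
t=1.500: state=(1.003, -1.056)
t=2.000: state=(0.301, -1.877)
t=2.500: state=(-0.963, -2.956)
t=3.000: state=(-1.948, -0.672)
t=3.500: state=(-1.954, 0.347)
t=4.000: state=(-1.720, 0.560)
t=4.500: state=(-1.396, 0.750)
t=5.000: state=(-0.941, 1.120)
t=5.440: state=(-0.304, 1.876)
next step: t=5.450: state=(-0.285, 1.901) — y has crossed 1.88
linear interpolation between t=5.440 (1.87560) and t=5.450 (1.90051) → t≈5.442

t = 5.442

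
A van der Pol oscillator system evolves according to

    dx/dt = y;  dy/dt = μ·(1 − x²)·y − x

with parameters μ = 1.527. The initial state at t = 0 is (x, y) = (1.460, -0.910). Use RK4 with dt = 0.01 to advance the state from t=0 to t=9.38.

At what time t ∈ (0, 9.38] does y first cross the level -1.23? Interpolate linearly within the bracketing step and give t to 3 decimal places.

t=0.000: state=(1.460, -0.910)
step 1 (dt=0.01): k1=(-0.910, 0.112), k2=(-0.909, 0.098), k3=(-0.910, 0.098), k4=(-0.909, 0.083); state += dt/6·(k1+2k2+2k3+k4)
t=0.010: state=(1.451, -0.909)
t=0.020: state=(1.442, -0.908)
t=0.030: state=(1.433, -0.908)
continuing one RK4 step at a time; state shown every 50 steps (Δt=0.5):
t=0.500: state=(0.968, -1.151)
t=0.560: state=(0.897, -1.221)
next step: t=0.570: state=(0.885, -1.234) — y has crossed -1.23
linear interpolation between t=0.560 (-1.22101) and t=0.570 (-1.23377) → t≈0.567

t = 0.567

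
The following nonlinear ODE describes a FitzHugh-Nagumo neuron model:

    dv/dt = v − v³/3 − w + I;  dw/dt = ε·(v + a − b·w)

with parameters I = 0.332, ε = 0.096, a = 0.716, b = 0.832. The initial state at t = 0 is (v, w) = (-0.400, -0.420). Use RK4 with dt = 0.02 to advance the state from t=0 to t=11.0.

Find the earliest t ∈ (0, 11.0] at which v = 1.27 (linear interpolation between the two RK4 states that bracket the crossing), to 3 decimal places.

t = 2.006

t=0.000: state=(-0.400, -0.420)
step 1 (dt=0.02): k1=(0.373, 0.064), k2=(0.376, 0.064), k3=(0.376, 0.064), k4=(0.378, 0.065); state += dt/6·(k1+2k2+2k3+k4)
t=0.020: state=(-0.392, -0.419)
t=0.040: state=(-0.385, -0.417)
t=0.060: state=(-0.377, -0.416)
continuing one RK4 step at a time; state shown every 25 steps (Δt=0.5):
t=0.500: state=(-0.175, -0.384)
t=1.000: state=(0.162, -0.336)
t=1.500: state=(0.665, -0.270)
t=2.000: state=(1.263, -0.180)
next step: t=2.020: state=(1.285, -0.176) — v has crossed 1.27
linear interpolation between t=2.000 (1.26311) and t=2.020 (1.28500) → t≈2.006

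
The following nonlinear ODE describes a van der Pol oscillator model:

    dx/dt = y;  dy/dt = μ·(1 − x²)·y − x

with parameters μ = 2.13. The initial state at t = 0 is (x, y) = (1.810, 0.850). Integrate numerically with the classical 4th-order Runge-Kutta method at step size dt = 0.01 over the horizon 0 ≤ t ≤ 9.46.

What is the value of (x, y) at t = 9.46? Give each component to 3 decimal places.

(x, y) = (1.364, -0.551)

t=0.000: state=(1.810, 0.850)
step 1 (dt=0.01): k1=(0.850, -5.931), k2=(0.820, -5.818), k3=(0.821, -5.820), k4=(0.792, -5.707); state += dt/6·(k1+2k2+2k3+k4)
t=0.010: state=(1.818, 0.792)
t=0.020: state=(1.826, 0.736)
t=0.030: state=(1.833, 0.682)
continuing one RK4 step at a time; state shown every 50 steps (Δt=0.5):
t=0.500: state=(1.847, -0.268)
t=1.000: state=(1.677, -0.390)
t=1.500: state=(1.458, -0.494)
t=2.000: state=(1.166, -0.702)
t=2.500: state=(0.697, -1.293)
t=3.000: state=(-0.392, -3.451)
t=3.500: state=(-1.924, -1.062)
t=4.000: state=(-1.977, 0.257)
t=4.500: state=(-1.822, 0.345)
t=5.000: state=(-1.634, 0.413)
t=5.500: state=(-1.402, 0.527)
t=6.000: state=(-1.085, 0.780)
t=6.500: state=(-0.540, 1.568)
t=7.000: state=(0.803, 3.936)
t=7.500: state=(2.000, 0.384)
t=8.000: state=(1.947, -0.289)
t=8.500: state=(1.784, -0.358)
t=9.000: state=(1.587, -0.432)
t=9.460: state=(1.364, -0.551)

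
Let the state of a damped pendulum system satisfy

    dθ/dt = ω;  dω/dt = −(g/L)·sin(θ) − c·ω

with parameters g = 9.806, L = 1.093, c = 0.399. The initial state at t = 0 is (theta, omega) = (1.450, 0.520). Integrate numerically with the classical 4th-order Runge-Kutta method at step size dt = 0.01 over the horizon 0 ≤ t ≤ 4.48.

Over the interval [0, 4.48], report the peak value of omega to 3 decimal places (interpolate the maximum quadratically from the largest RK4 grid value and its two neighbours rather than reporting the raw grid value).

t=0.000: state=(1.450, 0.520)
step 1 (dt=0.01): k1=(0.520, -9.114), k2=(0.474, -9.098), k3=(0.475, -9.098), k4=(0.429, -9.082); state += dt/6·(k1+2k2+2k3+k4)
t=0.010: state=(1.455, 0.429)
t=0.020: state=(1.459, 0.338)
t=0.030: state=(1.462, 0.248)
continuing one RK4 step at a time; state shown every 20 steps (Δt=0.2):
t=0.200: state=(1.376, -1.230)
t=0.400: state=(0.974, -2.730)
t=0.600: state=(0.329, -3.561)
t=0.800: state=(-0.371, -3.234)
t=1.000: state=(-0.900, -1.940)
t=1.200: state=(-1.126, -0.306)
t=1.400: state=(-1.027, 1.255)
t=1.600: state=(-0.647, 2.452)
t=1.800: state=(-0.097, 2.889)
t=2.000: state=(0.442, 2.354)
t=2.200: state=(0.799, 1.145)
t=2.400: state=(0.888, -0.258)
t=2.600: state=(0.707, -1.493)
t=2.800: state=(0.323, -2.238)
t=3.000: state=(-0.136, -2.220)
t=3.200: state=(-0.516, -1.476)
t=3.400: state=(-0.701, -0.350)
t=3.600: state=(-0.655, 0.784)
t=3.800: state=(-0.408, 1.614)
t=4.000: state=(-0.048, 1.881)
t=4.200: state=(0.301, 1.506)
t=4.400: state=(0.524, 0.676)
t=4.480: state=(0.563, 0.288)
largest grid value and its neighbours: omega(1.780)=2.88976, omega(1.790)=2.89081, omega(1.800)=2.88929
parabola through these three points peaks at t≈1.789 with omega≈2.89082

max omega = 2.891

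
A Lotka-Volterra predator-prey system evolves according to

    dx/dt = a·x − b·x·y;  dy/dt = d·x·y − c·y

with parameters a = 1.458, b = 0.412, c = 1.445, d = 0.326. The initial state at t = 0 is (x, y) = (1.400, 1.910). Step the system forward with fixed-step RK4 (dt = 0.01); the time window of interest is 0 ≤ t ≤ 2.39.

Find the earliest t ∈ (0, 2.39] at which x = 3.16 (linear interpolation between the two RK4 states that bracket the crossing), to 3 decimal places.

t=0.000: state=(1.400, 1.910)
step 1 (dt=0.01): k1=(0.940, -1.888), k2=(0.948, -1.876), k3=(0.948, -1.876), k4=(0.957, -1.864); state += dt/6·(k1+2k2+2k3+k4)
t=0.010: state=(1.409, 1.891)
t=0.020: state=(1.419, 1.873)
t=0.030: state=(1.429, 1.854)
continuing one RK4 step at a time; state shown every 10 steps (Δt=0.1):
t=0.100: state=(1.503, 1.733)
t=0.200: state=(1.624, 1.578)
t=0.300: state=(1.766, 1.443)
t=0.400: state=(1.930, 1.327)
t=0.500: state=(2.118, 1.226)
t=0.600: state=(2.334, 1.141)
t=0.700: state=(2.581, 1.070)
t=0.800: state=(2.860, 1.012)
t=0.890: state=(3.144, 0.970)
next step: t=0.900: state=(3.177, 0.966) — x has crossed 3.16
linear interpolation between t=0.890 (3.14398) and t=0.900 (3.17745) → t≈0.895

t = 0.895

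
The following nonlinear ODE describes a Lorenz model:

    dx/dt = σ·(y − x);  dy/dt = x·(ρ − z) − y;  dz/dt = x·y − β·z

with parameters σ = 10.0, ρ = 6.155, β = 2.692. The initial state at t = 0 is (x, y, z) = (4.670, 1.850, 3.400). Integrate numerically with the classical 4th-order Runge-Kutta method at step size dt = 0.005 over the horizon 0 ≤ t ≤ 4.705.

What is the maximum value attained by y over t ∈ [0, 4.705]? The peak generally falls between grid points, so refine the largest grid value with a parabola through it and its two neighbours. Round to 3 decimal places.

t=0.000: state=(4.670, 1.850, 3.400)
step 1 (dt=0.005): k1=(-28.200, 11.016, -0.513), k2=(-27.220, 10.800, -0.514), k3=(-27.250, 10.807, -0.511), k4=(-26.297, 10.598, -0.513); state += dt/6·(k1+2k2+2k3+k4)
t=0.005: state=(4.534, 1.904, 3.397)
t=0.010: state=(4.407, 1.956, 3.395)
t=0.015: state=(4.289, 2.006, 3.392)
continuing one RK4 step at a time; state shown every 40 steps (Δt=0.2):
t=0.200: state=(3.081, 3.238, 3.359)
t=0.400: state=(3.791, 4.218, 3.980)
t=0.600: state=(4.445, 4.605, 5.249)
t=0.800: state=(4.331, 4.088, 6.077)
t=1.000: state=(3.728, 3.434, 5.850)
t=1.200: state=(3.319, 3.217, 5.176)
t=1.400: state=(3.307, 3.385, 4.689)
t=1.600: state=(3.564, 3.724, 4.631)
t=1.800: state=(3.863, 3.981, 4.945)
t=2.000: state=(3.980, 3.975, 5.329)
t=2.200: state=(3.867, 3.774, 5.466)
t=2.400: state=(3.679, 3.599, 5.325)
t=2.600: state=(3.581, 3.567, 5.103)
t=2.800: state=(3.613, 3.654, 4.981)
t=3.000: state=(3.714, 3.767, 5.016)
t=3.200: state=(3.795, 3.819, 5.141)
t=3.400: state=(3.802, 3.786, 5.240)
t=3.600: state=(3.749, 3.718, 5.248)
t=3.800: state=(3.695, 3.675, 5.185)
t=4.000: state=(3.678, 3.681, 5.119)
t=4.200: state=(3.700, 3.717, 5.097)
t=4.400: state=(3.734, 3.748, 5.124)
t=4.600: state=(3.752, 3.754, 5.165)
t=4.705: state=(3.751, 3.747, 5.181)
largest grid value and its neighbours: y(0.575)=4.61073, y(0.580)=4.61082, y(0.585)=4.61025
parabola through these three points peaks at t≈0.578 with y≈4.61087

max y = 4.611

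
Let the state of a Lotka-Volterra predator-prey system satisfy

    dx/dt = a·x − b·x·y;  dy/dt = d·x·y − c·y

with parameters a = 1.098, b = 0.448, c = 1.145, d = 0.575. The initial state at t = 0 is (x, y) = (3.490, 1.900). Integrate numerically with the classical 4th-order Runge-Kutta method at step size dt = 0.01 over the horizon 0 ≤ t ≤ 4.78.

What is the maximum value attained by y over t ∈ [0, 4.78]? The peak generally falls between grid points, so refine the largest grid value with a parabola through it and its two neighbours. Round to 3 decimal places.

max y = 4.506

t=0.000: state=(3.490, 1.900)
step 1 (dt=0.01): k1=(0.861, 1.637), k2=(0.850, 1.649), k3=(0.849, 1.649), k4=(0.838, 1.661); state += dt/6·(k1+2k2+2k3+k4)
t=0.010: state=(3.498, 1.916)
t=0.020: state=(3.507, 1.933)
t=0.030: state=(3.515, 1.950)
continuing one RK4 step at a time; state shown every 20 steps (Δt=0.2):
t=0.200: state=(3.608, 2.275)
t=0.400: state=(3.592, 2.742)
t=0.600: state=(3.419, 3.268)
t=0.800: state=(3.103, 3.786)
t=1.000: state=(2.699, 4.206)
t=1.200: state=(2.278, 4.453)
t=1.400: state=(1.897, 4.499)
t=1.600: state=(1.586, 4.369)
t=1.800: state=(1.350, 4.111)
t=2.000: state=(1.181, 3.780)
t=2.200: state=(1.065, 3.419)
t=2.400: state=(0.993, 3.060)
t=2.600: state=(0.955, 2.721)
t=2.800: state=(0.945, 2.413)
t=3.000: state=(0.960, 2.141)
t=3.200: state=(0.998, 1.905)
t=3.400: state=(1.057, 1.705)
t=3.600: state=(1.139, 1.538)
t=3.800: state=(1.244, 1.403)
t=4.000: state=(1.374, 1.297)
t=4.200: state=(1.529, 1.218)
t=4.400: state=(1.712, 1.167)
t=4.600: state=(1.923, 1.144)
t=4.780: state=(2.137, 1.148)
largest grid value and its neighbours: y(1.340)=4.50574, y(1.350)=4.50585, y(1.360)=4.50549
parabola through these three points peaks at t≈1.347 with y≈4.50587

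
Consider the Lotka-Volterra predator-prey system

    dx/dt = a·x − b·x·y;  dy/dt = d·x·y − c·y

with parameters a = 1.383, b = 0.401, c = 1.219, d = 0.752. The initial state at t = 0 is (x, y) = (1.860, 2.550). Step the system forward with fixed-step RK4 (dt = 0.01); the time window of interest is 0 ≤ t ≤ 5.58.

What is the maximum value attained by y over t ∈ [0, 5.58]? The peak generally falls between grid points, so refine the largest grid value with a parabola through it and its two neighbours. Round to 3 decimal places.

max y = 4.658

t=0.000: state=(1.860, 2.550)
step 1 (dt=0.01): k1=(0.670, 0.458), k2=(0.670, 0.465), k3=(0.670, 0.465), k4=(0.669, 0.472); state += dt/6·(k1+2k2+2k3+k4)
t=0.010: state=(1.867, 2.555)
t=0.020: state=(1.873, 2.559)
t=0.030: state=(1.880, 2.564)
continuing one RK4 step at a time; state shown every 20 steps (Δt=0.2):
t=0.200: state=(1.990, 2.670)
t=0.400: state=(2.104, 2.847)
t=0.600: state=(2.188, 3.083)
t=0.800: state=(2.229, 3.370)
t=1.000: state=(2.214, 3.691)
t=1.200: state=(2.143, 4.017)
t=1.400: state=(2.023, 4.308)
t=1.600: state=(1.871, 4.526)
t=1.800: state=(1.707, 4.642)
t=2.000: state=(1.550, 4.646)
t=2.200: state=(1.413, 4.548)
t=2.400: state=(1.302, 4.370)
t=2.600: state=(1.220, 4.138)
t=2.800: state=(1.167, 3.879)
t=3.000: state=(1.139, 3.614)
t=3.200: state=(1.136, 3.360)
t=3.400: state=(1.155, 3.127)
t=3.600: state=(1.195, 2.923)
t=3.800: state=(1.255, 2.754)
t=4.000: state=(1.335, 2.621)
t=4.200: state=(1.432, 2.529)
t=4.400: state=(1.545, 2.478)
t=4.600: state=(1.671, 2.473)
t=4.800: state=(1.805, 2.517)
t=5.000: state=(1.938, 2.614)
t=5.200: state=(2.060, 2.767)
t=5.400: state=(2.158, 2.979)
t=5.580: state=(2.214, 3.217)
largest grid value and its neighbours: y(1.900)=4.65807, y(1.910)=4.65813, y(1.920)=4.65791
parabola through these three points peaks at t≈1.907 with y≈4.65814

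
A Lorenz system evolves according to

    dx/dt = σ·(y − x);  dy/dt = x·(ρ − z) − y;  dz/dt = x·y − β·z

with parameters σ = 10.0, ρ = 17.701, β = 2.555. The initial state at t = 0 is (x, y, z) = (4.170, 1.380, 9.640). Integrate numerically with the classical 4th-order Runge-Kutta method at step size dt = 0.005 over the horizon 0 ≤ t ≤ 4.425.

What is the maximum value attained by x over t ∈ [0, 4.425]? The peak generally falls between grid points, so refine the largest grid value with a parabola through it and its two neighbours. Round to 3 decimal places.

max x = 10.753

t=0.000: state=(4.170, 1.380, 9.640)
step 1 (dt=0.005): k1=(-27.900, 32.234, -18.876), k2=(-26.397, 31.785, -18.521), k3=(-26.445, 31.813, -18.522), k4=(-24.987, 31.383, -18.179); state += dt/6·(k1+2k2+2k3+k4)
t=0.005: state=(4.038, 1.539, 9.547)
t=0.010: state=(3.920, 1.694, 9.458)
t=0.015: state=(3.815, 1.845, 9.372)
continuing one RK4 step at a time; state shown every 40 steps (Δt=0.2):
t=0.200: state=(5.085, 7.500, 8.650)
t=0.400: state=(10.636, 11.682, 19.823)
t=0.600: state=(5.523, 2.017, 20.653)
t=0.800: state=(2.162, 1.949, 13.175)
t=1.000: state=(3.397, 4.839, 9.261)
t=1.200: state=(8.219, 11.212, 13.335)
t=1.400: state=(8.884, 5.763, 22.899)
t=1.600: state=(3.254, 1.905, 16.331)
t=1.800: state=(2.971, 3.768, 10.962)
t=2.000: state=(6.357, 8.936, 11.236)
t=2.200: state=(9.882, 9.096, 21.278)
t=2.400: state=(4.800, 2.523, 18.669)
t=2.600: state=(3.111, 3.426, 12.654)
t=2.800: state=(5.484, 7.529, 11.181)
t=3.000: state=(9.492, 10.130, 18.987)
t=3.200: state=(6.078, 3.547, 19.877)
t=3.400: state=(3.511, 3.451, 13.982)
t=3.600: state=(5.188, 6.853, 11.737)
t=3.800: state=(8.909, 10.005, 17.619)
t=4.000: state=(6.801, 4.487, 20.170)
t=4.200: state=(3.970, 3.675, 14.875)
t=4.400: state=(5.192, 6.599, 12.407)
t=4.425: state=(5.564, 7.131, 12.534)
largest grid value and its neighbours: x(0.415)=10.74116, x(0.420)=10.75224, x(0.425)=10.75098
parabola through these three points peaks at t≈0.422 with x≈10.75322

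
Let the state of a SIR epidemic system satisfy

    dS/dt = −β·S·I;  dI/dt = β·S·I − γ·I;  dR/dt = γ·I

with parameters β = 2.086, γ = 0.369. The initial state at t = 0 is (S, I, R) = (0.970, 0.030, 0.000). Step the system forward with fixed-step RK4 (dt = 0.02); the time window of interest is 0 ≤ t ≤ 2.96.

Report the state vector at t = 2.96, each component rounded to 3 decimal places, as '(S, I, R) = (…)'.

(S, I, R) = (0.185, 0.522, 0.293)

t=0.000: state=(0.970, 0.030, 0.000)
step 1 (dt=0.02): k1=(-0.061, 0.050, 0.011), k2=(-0.062, 0.050, 0.011), k3=(-0.062, 0.050, 0.011), k4=(-0.063, 0.051, 0.011); state += dt/6·(k1+2k2+2k3+k4)
t=0.020: state=(0.969, 0.031, 0.000)
t=0.040: state=(0.967, 0.032, 0.000)
t=0.060: state=(0.966, 0.033, 0.001)
continuing one RK4 step at a time; state shown every 5 steps (Δt=0.1):
t=0.100: state=(0.963, 0.035, 0.001)
t=0.200: state=(0.956, 0.042, 0.003)
t=0.300: state=(0.947, 0.049, 0.004)
t=0.400: state=(0.936, 0.057, 0.006)
t=0.500: state=(0.924, 0.067, 0.009)
t=0.600: state=(0.910, 0.078, 0.011)
t=0.700: state=(0.894, 0.091, 0.014)
t=0.800: state=(0.876, 0.106, 0.018)
t=0.900: state=(0.856, 0.122, 0.022)
t=1.000: state=(0.833, 0.140, 0.027)
t=1.100: state=(0.807, 0.161, 0.033)
t=1.200: state=(0.779, 0.183, 0.039)
t=1.300: state=(0.748, 0.206, 0.046)
t=1.400: state=(0.714, 0.232, 0.054)
t=1.500: state=(0.679, 0.258, 0.063)
t=1.600: state=(0.641, 0.285, 0.073)
t=1.700: state=(0.603, 0.313, 0.084)
t=1.800: state=(0.563, 0.341, 0.096)
t=1.900: state=(0.523, 0.368, 0.109)
t=2.000: state=(0.483, 0.394, 0.123)
t=2.100: state=(0.444, 0.418, 0.138)
t=2.200: state=(0.406, 0.440, 0.154)
t=2.300: state=(0.369, 0.460, 0.171)
t=2.400: state=(0.335, 0.477, 0.188)
t=2.500: state=(0.303, 0.491, 0.206)
t=2.600: state=(0.273, 0.503, 0.224)
t=2.700: state=(0.245, 0.511, 0.243)
t=2.800: state=(0.220, 0.517, 0.262)
t=2.900: state=(0.198, 0.521, 0.281)
t=2.960: state=(0.185, 0.522, 0.293)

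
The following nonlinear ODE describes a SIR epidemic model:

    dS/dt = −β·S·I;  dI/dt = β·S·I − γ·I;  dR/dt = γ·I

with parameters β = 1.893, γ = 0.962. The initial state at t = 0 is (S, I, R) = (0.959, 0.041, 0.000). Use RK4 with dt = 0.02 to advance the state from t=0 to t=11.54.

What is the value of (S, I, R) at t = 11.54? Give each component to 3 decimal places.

(S, I, R) = (0.200, 0.003, 0.797)

t=0.000: state=(0.959, 0.041, 0.000)
step 1 (dt=0.02): k1=(-0.074, 0.035, 0.039), k2=(-0.075, 0.035, 0.040), k3=(-0.075, 0.035, 0.040), k4=(-0.076, 0.035, 0.040); state += dt/6·(k1+2k2+2k3+k4)
t=0.020: state=(0.957, 0.042, 0.001)
t=0.040: state=(0.956, 0.042, 0.002)
t=0.060: state=(0.954, 0.043, 0.002)
continuing one RK4 step at a time; state shown every 25 steps (Δt=0.5):
t=0.500: state=(0.914, 0.062, 0.024)
t=1.000: state=(0.852, 0.088, 0.060)
t=1.500: state=(0.773, 0.117, 0.110)
t=2.000: state=(0.683, 0.145, 0.173)
t=2.500: state=(0.590, 0.163, 0.247)
t=3.000: state=(0.503, 0.169, 0.328)
t=3.500: state=(0.430, 0.162, 0.408)
t=4.000: state=(0.371, 0.146, 0.482)
t=4.500: state=(0.326, 0.126, 0.548)
t=5.000: state=(0.293, 0.104, 0.603)
t=5.500: state=(0.268, 0.084, 0.648)
t=6.000: state=(0.249, 0.066, 0.684)
t=6.500: state=(0.236, 0.051, 0.713)
t=7.000: state=(0.226, 0.040, 0.734)
t=7.500: state=(0.219, 0.030, 0.751)
t=8.000: state=(0.213, 0.023, 0.764)
t=8.500: state=(0.209, 0.017, 0.773)
t=9.000: state=(0.206, 0.013, 0.781)
t=9.500: state=(0.204, 0.010, 0.786)
t=10.000: state=(0.203, 0.007, 0.790)
t=10.500: state=(0.201, 0.005, 0.793)
t=11.000: state=(0.200, 0.004, 0.795)
t=11.500: state=(0.200, 0.003, 0.797)
t=11.540: state=(0.200, 0.003, 0.797)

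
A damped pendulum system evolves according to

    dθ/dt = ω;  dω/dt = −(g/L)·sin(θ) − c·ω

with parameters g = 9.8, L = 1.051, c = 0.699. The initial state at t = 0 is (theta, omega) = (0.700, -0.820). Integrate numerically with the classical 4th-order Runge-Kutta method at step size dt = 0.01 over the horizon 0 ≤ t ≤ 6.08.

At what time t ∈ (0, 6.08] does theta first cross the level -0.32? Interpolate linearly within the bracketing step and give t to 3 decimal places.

t=0.000: state=(0.700, -0.820)
step 1 (dt=0.01): k1=(-0.820, -5.434), k2=(-0.847, -5.386), k3=(-0.847, -5.385), k4=(-0.874, -5.336); state += dt/6·(k1+2k2+2k3+k4)
t=0.010: state=(0.692, -0.874)
t=0.020: state=(0.683, -0.927)
t=0.030: state=(0.673, -0.979)
continuing one RK4 step at a time; state shown every 20 steps (Δt=0.2):
t=0.200: state=(0.443, -1.668)
t=0.400: state=(0.075, -1.892)
t=0.600: state=(-0.270, -1.457)
t=0.630: state=(-0.312, -1.348)
next step: t=0.640: state=(-0.325, -1.309) — theta has crossed -0.32
linear interpolation between t=0.630 (-0.31170) and t=0.640 (-0.32498) → t≈0.636

t = 0.636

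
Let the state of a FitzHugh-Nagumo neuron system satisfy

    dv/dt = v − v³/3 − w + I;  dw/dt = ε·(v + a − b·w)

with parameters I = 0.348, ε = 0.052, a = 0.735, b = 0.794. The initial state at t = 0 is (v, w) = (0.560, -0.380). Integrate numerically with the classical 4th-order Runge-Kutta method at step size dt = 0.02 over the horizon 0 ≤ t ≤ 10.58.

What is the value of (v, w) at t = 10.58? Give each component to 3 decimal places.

t=0.000: state=(0.560, -0.380)
step 1 (dt=0.02): k1=(1.229, 0.083), k2=(1.237, 0.084), k3=(1.237, 0.084), k4=(1.244, 0.084); state += dt/6·(k1+2k2+2k3+k4)
t=0.020: state=(0.585, -0.378)
t=0.040: state=(0.610, -0.377)
t=0.060: state=(0.635, -0.375)
continuing one RK4 step at a time; state shown every 25 steps (Δt=0.5):
t=0.500: state=(1.223, -0.330)
t=1.000: state=(1.719, -0.266)
t=1.500: state=(1.900, -0.195)
t=2.000: state=(1.931, -0.122)
t=2.500: state=(1.919, -0.051)
t=3.000: state=(1.897, 0.018)
t=3.500: state=(1.872, 0.085)
t=4.000: state=(1.846, 0.150)
t=4.500: state=(1.820, 0.213)
t=5.000: state=(1.793, 0.274)
t=5.500: state=(1.766, 0.333)
t=6.000: state=(1.738, 0.390)
t=6.500: state=(1.711, 0.445)
t=7.000: state=(1.683, 0.499)
t=7.500: state=(1.654, 0.551)
t=8.000: state=(1.625, 0.600)
t=8.500: state=(1.596, 0.649)
t=9.000: state=(1.566, 0.695)
t=9.500: state=(1.535, 0.740)
t=10.000: state=(1.504, 0.782)
t=10.500: state=(1.471, 0.824)
t=10.580: state=(1.466, 0.830)

(v, w) = (1.466, 0.830)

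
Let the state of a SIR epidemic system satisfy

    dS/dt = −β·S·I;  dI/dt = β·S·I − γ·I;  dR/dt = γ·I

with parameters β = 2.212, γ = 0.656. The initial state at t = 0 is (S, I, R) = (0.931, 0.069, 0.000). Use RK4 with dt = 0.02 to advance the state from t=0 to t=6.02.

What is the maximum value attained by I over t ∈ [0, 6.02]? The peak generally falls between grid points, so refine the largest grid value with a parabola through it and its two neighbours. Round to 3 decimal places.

t=0.000: state=(0.931, 0.069, 0.000)
step 1 (dt=0.02): k1=(-0.142, 0.097, 0.045), k2=(-0.144, 0.098, 0.046), k3=(-0.144, 0.098, 0.046), k4=(-0.146, 0.099, 0.047); state += dt/6·(k1+2k2+2k3+k4)
t=0.020: state=(0.928, 0.071, 0.001)
t=0.040: state=(0.925, 0.073, 0.002)
t=0.060: state=(0.922, 0.075, 0.003)
continuing one RK4 step at a time; state shown every 10 steps (Δt=0.2):
t=0.200: state=(0.899, 0.091, 0.010)
t=0.400: state=(0.859, 0.117, 0.024)
t=0.600: state=(0.810, 0.149, 0.041)
t=0.800: state=(0.752, 0.185, 0.063)
t=1.000: state=(0.687, 0.223, 0.090)
t=1.200: state=(0.618, 0.261, 0.122)
t=1.400: state=(0.546, 0.296, 0.158)
t=1.600: state=(0.476, 0.325, 0.199)
t=1.800: state=(0.410, 0.347, 0.243)
t=2.000: state=(0.350, 0.360, 0.290)
t=2.200: state=(0.299, 0.364, 0.337)
t=2.400: state=(0.254, 0.361, 0.385)
t=2.600: state=(0.217, 0.351, 0.432)
t=2.800: state=(0.186, 0.337, 0.477)
t=3.000: state=(0.161, 0.319, 0.520)
t=3.200: state=(0.141, 0.299, 0.560)
t=3.400: state=(0.124, 0.278, 0.598)
t=3.600: state=(0.110, 0.257, 0.633)
t=3.800: state=(0.099, 0.236, 0.666)
t=4.000: state=(0.089, 0.215, 0.695)
t=4.200: state=(0.082, 0.196, 0.722)
t=4.400: state=(0.075, 0.178, 0.747)
t=4.600: state=(0.070, 0.161, 0.769)
t=4.800: state=(0.065, 0.146, 0.789)
t=5.000: state=(0.061, 0.131, 0.807)
t=5.200: state=(0.058, 0.118, 0.824)
t=5.400: state=(0.055, 0.106, 0.838)
t=5.600: state=(0.053, 0.096, 0.852)
t=5.800: state=(0.051, 0.086, 0.864)
t=6.000: state=(0.049, 0.077, 0.874)
t=6.020: state=(0.049, 0.076, 0.875)
largest grid value and its neighbours: I(2.180)=0.36409, I(2.200)=0.36416, I(2.220)=0.36415
parabola through these three points peaks at t≈2.208 with I≈0.36417

max I = 0.364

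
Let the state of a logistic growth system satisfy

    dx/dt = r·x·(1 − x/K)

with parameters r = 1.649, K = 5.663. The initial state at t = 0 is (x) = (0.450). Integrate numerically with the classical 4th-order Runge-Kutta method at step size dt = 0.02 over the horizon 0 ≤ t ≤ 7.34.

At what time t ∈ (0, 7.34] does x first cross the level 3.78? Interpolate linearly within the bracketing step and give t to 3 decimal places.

t = 1.908

t=0.000: state=(0.450)
step 1 (dt=0.02): k1=(0.683), k2=(0.693), k3=(0.693), k4=(0.702); state += dt/6·(k1+2k2+2k3+k4)
t=0.020: state=(0.464)
t=0.040: state=(0.478)
t=0.060: state=(0.493)
continuing one RK4 step at a time; state shown every 25 steps (Δt=0.5):
t=0.500: state=(0.932)
t=1.000: state=(1.755)
t=1.500: state=(2.865)
t=1.900: state=(3.763)
next step: t=1.920: state=(3.805) — x has crossed 3.78
linear interpolation between t=1.900 (3.76309) and t=1.920 (3.80450) → t≈1.908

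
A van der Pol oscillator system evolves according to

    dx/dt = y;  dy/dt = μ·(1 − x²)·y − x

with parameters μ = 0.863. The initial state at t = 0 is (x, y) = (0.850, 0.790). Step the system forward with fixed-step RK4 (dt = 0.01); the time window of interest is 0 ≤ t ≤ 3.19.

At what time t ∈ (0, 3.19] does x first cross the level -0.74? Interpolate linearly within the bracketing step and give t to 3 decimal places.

t = 2.587

t=0.000: state=(0.850, 0.790)
step 1 (dt=0.01): k1=(0.790, -0.661), k2=(0.787, -0.670), k3=(0.787, -0.670), k4=(0.783, -0.679); state += dt/6·(k1+2k2+2k3+k4)
t=0.010: state=(0.858, 0.783)
t=0.020: state=(0.866, 0.776)
t=0.030: state=(0.873, 0.769)
continuing one RK4 step at a time; state shown every 20 steps (Δt=0.2):
t=0.200: state=(0.992, 0.624)
t=0.400: state=(1.096, 0.406)
t=0.600: state=(1.153, 0.167)
t=0.800: state=(1.163, -0.068)
t=1.000: state=(1.127, -0.288)
t=1.200: state=(1.049, -0.494)
t=1.400: state=(0.930, -0.695)
t=1.600: state=(0.770, -0.903)
t=1.800: state=(0.567, -1.134)
t=2.000: state=(0.314, -1.398)
t=2.200: state=(0.006, -1.688)
t=2.400: state=(-0.360, -1.956)
t=2.580: state=(-0.725, -2.078)
next step: t=2.590: state=(-0.746, -2.078) — x has crossed -0.74
linear interpolation between t=2.580 (-0.72521) and t=2.590 (-0.74599) → t≈2.587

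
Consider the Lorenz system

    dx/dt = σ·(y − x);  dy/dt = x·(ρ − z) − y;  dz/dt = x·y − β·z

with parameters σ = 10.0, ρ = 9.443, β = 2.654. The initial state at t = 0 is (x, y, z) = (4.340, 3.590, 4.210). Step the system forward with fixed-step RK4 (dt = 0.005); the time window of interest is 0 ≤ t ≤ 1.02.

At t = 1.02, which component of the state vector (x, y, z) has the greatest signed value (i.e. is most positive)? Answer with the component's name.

largest component: z

t=0.000: state=(4.340, 3.590, 4.210)
step 1 (dt=0.005): k1=(-7.500, 19.121, 4.407), k2=(-6.834, 18.928, 4.517), k3=(-6.856, 18.936, 4.521), k4=(-6.210, 18.750, 4.632); state += dt/6·(k1+2k2+2k3+k4)
t=0.005: state=(4.306, 3.685, 4.233)
t=0.010: state=(4.278, 3.778, 4.256)
t=0.015: state=(4.256, 3.869, 4.281)
continuing one RK4 step at a time; state shown every 10 steps (Δt=0.05):
t=0.050: state=(4.237, 4.472, 4.492)
t=0.100: state=(4.500, 5.259, 4.929)
t=0.150: state=(4.953, 5.971, 5.562)
t=0.200: state=(5.485, 6.562, 6.409)
t=0.250: state=(5.999, 6.948, 7.440)
t=0.300: state=(6.403, 7.044, 8.560)
t=0.350: state=(6.615, 6.806, 9.622)
t=0.400: state=(6.585, 6.272, 10.458)
t=0.450: state=(6.313, 5.559, 10.950)
t=0.500: state=(5.856, 4.814, 11.067)
t=0.550: state=(5.302, 4.158, 10.859)
t=0.600: state=(4.740, 3.658, 10.424)
t=0.650: state=(4.238, 3.325, 9.857)
t=0.700: state=(3.835, 3.142, 9.239)
t=0.750: state=(3.546, 3.080, 8.625)
t=0.800: state=(3.367, 3.116, 8.052)
t=0.850: state=(3.291, 3.232, 7.544)
t=0.900: state=(3.305, 3.415, 7.118)
t=0.950: state=(3.398, 3.656, 6.787)
t=1.000: state=(3.560, 3.949, 6.563)
t=1.020: state=(3.643, 4.078, 6.505)
compare at T: x=3.643, y=4.078, z=6.505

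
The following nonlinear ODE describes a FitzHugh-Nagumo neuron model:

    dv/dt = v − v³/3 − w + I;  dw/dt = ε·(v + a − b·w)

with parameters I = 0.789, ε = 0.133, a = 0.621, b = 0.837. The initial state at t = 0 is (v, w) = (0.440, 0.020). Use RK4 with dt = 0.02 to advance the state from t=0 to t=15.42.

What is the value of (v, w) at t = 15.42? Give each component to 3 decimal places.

t=0.000: state=(0.440, 0.020)
step 1 (dt=0.02): k1=(1.181, 0.139), k2=(1.189, 0.140), k3=(1.189, 0.140), k4=(1.197, 0.142); state += dt/6·(k1+2k2+2k3+k4)
t=0.020: state=(0.464, 0.023)
t=0.040: state=(0.488, 0.026)
t=0.060: state=(0.512, 0.029)
continuing one RK4 step at a time; state shown every 25 steps (Δt=0.5):
t=0.500: state=(1.097, 0.109)
t=1.000: state=(1.636, 0.233)
t=1.500: state=(1.844, 0.375)
t=2.000: state=(1.868, 0.515)
t=2.500: state=(1.836, 0.647)
t=3.000: state=(1.789, 0.770)
t=3.500: state=(1.738, 0.882)
t=4.000: state=(1.685, 0.985)
t=4.500: state=(1.632, 1.079)
t=5.000: state=(1.578, 1.165)
t=5.500: state=(1.524, 1.242)
t=6.000: state=(1.469, 1.312)
t=6.500: state=(1.413, 1.374)
t=7.000: state=(1.356, 1.430)
t=7.500: state=(1.297, 1.478)
t=8.000: state=(1.236, 1.520)
t=8.500: state=(1.172, 1.556)
t=9.000: state=(1.104, 1.586)
t=9.500: state=(1.030, 1.609)
t=10.000: state=(0.949, 1.626)
t=10.500: state=(0.856, 1.637)
t=11.000: state=(0.746, 1.640)
t=11.500: state=(0.608, 1.635)
t=12.000: state=(0.424, 1.621)
t=12.500: state=(0.159, 1.592)
t=13.000: state=(-0.245, 1.544)
t=13.500: state=(-0.836, 1.467)
t=14.000: state=(-1.450, 1.353)
t=14.500: state=(-1.775, 1.213)
t=15.000: state=(-1.850, 1.070)
t=15.420: state=(-1.837, 0.954)

(v, w) = (-1.837, 0.954)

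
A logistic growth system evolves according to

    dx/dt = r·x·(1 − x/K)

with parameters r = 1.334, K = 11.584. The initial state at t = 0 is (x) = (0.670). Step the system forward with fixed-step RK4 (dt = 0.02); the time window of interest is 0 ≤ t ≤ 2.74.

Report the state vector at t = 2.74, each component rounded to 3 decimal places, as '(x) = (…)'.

(x) = (8.151)

t=0.000: state=(0.670)
step 1 (dt=0.02): k1=(0.842), k2=(0.852), k3=(0.852), k4=(0.862); state += dt/6·(k1+2k2+2k3+k4)
t=0.020: state=(0.687)
t=0.040: state=(0.704)
t=0.060: state=(0.722)
continuing one RK4 step at a time; state shown every 5 steps (Δt=0.1):
t=0.100: state=(0.759)
t=0.200: state=(0.860)
t=0.300: state=(0.972)
t=0.400: state=(1.098)
t=0.500: state=(1.238)
t=0.600: state=(1.393)
t=0.700: state=(1.565)
t=0.800: state=(1.754)
t=0.900: state=(1.962)
t=1.000: state=(2.189)
t=1.100: state=(2.436)
t=1.200: state=(2.703)
t=1.300: state=(2.989)
t=1.400: state=(3.294)
t=1.500: state=(3.617)
t=1.600: state=(3.957)
t=1.700: state=(4.312)
t=1.800: state=(4.679)
t=1.900: state=(5.055)
t=2.000: state=(5.438)
t=2.100: state=(5.823)
t=2.200: state=(6.209)
t=2.300: state=(6.591)
t=2.400: state=(6.966)
t=2.500: state=(7.331)
t=2.600: state=(7.683)
t=2.700: state=(8.021)
t=2.740: state=(8.151)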